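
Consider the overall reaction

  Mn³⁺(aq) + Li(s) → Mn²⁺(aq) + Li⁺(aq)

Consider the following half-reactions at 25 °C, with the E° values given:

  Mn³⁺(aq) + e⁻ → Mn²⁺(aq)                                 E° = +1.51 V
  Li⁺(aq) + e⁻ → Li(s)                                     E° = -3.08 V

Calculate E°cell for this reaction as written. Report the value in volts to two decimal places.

The Mn³⁺/Mn²⁺ couple has the higher reduction potential, so it is the cathode; Li⁺/Li is oxidised at the anode.
E°cell = E°(cathode) − E°(anode) = (+1.51) − (-3.08) = +4.59 V.

+4.59 V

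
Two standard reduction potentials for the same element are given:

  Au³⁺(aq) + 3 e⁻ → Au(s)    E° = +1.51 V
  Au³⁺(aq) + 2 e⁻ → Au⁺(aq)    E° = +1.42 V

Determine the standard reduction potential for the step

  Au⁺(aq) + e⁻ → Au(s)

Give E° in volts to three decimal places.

+1.690 V

Sequential free energies add, so n₃E°₃ = n₁E°₁ + n₂E°₂.
With n₃ = 3, and the known step contributing 2×(+1.42) V, the unknown satisfies 1·E° = 3×(+1.51) − 2×(+1.42) = +1.690.
E° = +1.690 / 1 = +1.690 V.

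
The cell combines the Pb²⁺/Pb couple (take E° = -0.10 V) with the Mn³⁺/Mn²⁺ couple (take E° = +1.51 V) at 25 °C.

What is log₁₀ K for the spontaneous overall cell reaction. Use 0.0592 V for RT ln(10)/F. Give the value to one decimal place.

54.4

Cathode: Mn³⁺/Mn²⁺; anode: Pb²⁺/Pb. E°cell = +1.61 V, n = 2.
log K = nE°cell / 0.0592 = (2)(+1.61) / 0.0592 = 54.4.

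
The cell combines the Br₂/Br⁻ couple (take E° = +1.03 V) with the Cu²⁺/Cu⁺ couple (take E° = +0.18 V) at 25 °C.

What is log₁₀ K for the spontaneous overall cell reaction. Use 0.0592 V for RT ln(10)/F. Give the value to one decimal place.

Cathode: Br₂/Br⁻; anode: Cu²⁺/Cu⁺. E°cell = +0.85 V, n = 2.
log K = nE°cell / 0.0592 = (2)(+0.85) / 0.0592 = 28.7.

28.7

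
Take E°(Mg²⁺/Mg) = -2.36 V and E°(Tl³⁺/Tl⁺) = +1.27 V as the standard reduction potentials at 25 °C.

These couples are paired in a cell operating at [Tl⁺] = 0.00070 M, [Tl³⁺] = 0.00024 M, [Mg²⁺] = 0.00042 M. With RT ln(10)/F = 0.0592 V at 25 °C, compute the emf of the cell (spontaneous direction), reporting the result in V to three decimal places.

Tl³⁺/Tl⁺ is the cathode (higher E°), Mg²⁺/Mg the anode: E°cell = +1.27 − (-2.36) = +3.63 V, n = 2.
Overall: Tl³⁺(aq) + Mg(s) → Tl⁺(aq) + Mg²⁺(aq)
Q = [Tl⁺]·[Mg²⁺] / ([Tl³⁺]); log Q = -2.912.
E = E° − (0.0592/n) log Q = +3.63 − (0.0592/2)(-2.912) = +3.716 V.

+3.716 V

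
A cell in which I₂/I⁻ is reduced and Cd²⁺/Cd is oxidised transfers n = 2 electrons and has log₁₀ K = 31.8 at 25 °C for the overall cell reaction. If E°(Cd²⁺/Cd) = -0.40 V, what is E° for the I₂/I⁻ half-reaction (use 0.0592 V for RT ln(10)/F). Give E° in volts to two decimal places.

E°cell = (0.0592/n)·log K = (0.0592/2)(31.8) = +0.941 V.
Since I₂/I⁻ is the cathode and Cd²⁺/Cd the anode, E°cell = E°(I₂/I⁻) − E°(Cd²⁺/Cd).
So E°(I₂/I⁻) = E°cell + E°(Cd²⁺/Cd) = +0.941 + (-0.40) = +0.54 V.

+0.54 V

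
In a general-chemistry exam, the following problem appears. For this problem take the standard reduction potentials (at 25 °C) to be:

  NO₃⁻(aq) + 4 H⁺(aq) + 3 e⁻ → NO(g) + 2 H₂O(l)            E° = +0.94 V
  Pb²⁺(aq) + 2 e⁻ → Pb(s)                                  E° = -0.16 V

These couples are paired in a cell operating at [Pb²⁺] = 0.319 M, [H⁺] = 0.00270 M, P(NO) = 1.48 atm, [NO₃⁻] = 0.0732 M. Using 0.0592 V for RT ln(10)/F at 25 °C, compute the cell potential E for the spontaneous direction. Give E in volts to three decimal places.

NO₃⁻/NO is the cathode (higher E°), Pb²⁺/Pb the anode: E°cell = +0.94 − (-0.16) = +1.10 V, n = 6.
Overall: 2 NO₃⁻(aq) + 8 H⁺(aq) + 3 Pb(s) → 2 NO(g) + 4 H₂O(l) + 3 Pb²⁺(aq)
Q = P(NO)^2·[Pb²⁺]^3 / ([NO₃⁻]^2·[H⁺]^8); log Q = 21.672.
E = E° − (0.0592/n) log Q = +1.10 − (0.0592/6)(21.672) = +0.886 V.

+0.886 V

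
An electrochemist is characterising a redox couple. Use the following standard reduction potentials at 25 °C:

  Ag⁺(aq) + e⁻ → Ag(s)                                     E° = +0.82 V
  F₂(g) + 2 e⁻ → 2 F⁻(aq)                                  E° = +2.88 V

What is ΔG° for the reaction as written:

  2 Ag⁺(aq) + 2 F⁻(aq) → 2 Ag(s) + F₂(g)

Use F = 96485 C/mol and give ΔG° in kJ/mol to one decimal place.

+397.5 kJ/mol

As written, Ag⁺/Ag is reduced (cathode) and F₂/F⁻ is oxidised (anode), so E°cell = (+0.82) − (+2.88) = -2.06 V.
Balancing electrons gives n = 2.
ΔG° = −nFE° = −(2)(96485)(-2.06) = 397,518 J = +397.5 kJ/mol.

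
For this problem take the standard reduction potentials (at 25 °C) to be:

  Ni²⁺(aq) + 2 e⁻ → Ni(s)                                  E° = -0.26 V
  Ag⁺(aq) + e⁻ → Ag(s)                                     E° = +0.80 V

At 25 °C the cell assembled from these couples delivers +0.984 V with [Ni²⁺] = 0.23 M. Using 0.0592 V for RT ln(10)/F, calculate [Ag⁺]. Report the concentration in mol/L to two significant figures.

Ag⁺/Ag is the cathode, Ni²⁺/Ni the anode: E°cell = +1.06 V, n = 2.
Overall reaction: 2 Ag⁺(aq) + Ni(s) → 2 Ag(s) + Ni²⁺(aq); Q = [Ni²⁺]^1/[Ag⁺]^2.
From E = E° − (0.0592/n) log Q: log Q = (E° − E)·n/0.0592 = (+1.06 − (+0.984))·2/0.0592 = 2.5676.
So 2·log[Ag⁺] = 1·log(0.23) − log Q = -0.6383 − (2.5676) = -3.2059; log[Ag⁺] = -3.2059 / 2 = -1.6030; [Ag⁺] = 10^(-1.6030) ≈ 0.025 M.

0.025 M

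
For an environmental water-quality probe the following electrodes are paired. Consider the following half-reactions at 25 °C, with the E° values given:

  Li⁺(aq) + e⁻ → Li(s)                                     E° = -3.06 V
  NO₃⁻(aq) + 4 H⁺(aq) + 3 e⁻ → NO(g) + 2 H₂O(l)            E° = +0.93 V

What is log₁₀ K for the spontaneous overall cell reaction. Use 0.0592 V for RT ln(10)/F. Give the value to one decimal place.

Cathode: NO₃⁻/NO; anode: Li⁺/Li. E°cell = +3.99 V, n = 3.
log K = nE°cell / 0.0592 = (3)(+3.99) / 0.0592 = 202.2.

202.2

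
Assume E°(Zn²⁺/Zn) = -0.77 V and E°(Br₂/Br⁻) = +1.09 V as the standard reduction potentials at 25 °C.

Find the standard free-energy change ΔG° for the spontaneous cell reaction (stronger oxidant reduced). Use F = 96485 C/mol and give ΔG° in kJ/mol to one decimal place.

-358.9 kJ/mol

Br₂/Br⁻ (E° = +1.09 V) is the cathode; Zn²⁺/Zn (E° = -0.77 V) is the anode, so E°cell = +1.86 V.
Balancing electrons gives n = 2 (lcm of 2 and 2).
ΔG° = −nFE° = −(2)(96485)(+1.86) = -358,924 J = -358.9 kJ/mol.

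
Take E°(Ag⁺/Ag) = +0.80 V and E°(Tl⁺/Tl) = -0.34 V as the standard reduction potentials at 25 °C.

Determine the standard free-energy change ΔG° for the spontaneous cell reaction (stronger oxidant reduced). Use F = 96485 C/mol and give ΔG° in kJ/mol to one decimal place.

-110.0 kJ/mol

Ag⁺/Ag (E° = +0.80 V) is the cathode; Tl⁺/Tl (E° = -0.34 V) is the anode, so E°cell = +1.14 V.
Balancing electrons gives n = 1 (lcm of 1 and 1).
ΔG° = −nFE° = −(1)(96485)(+1.14) = -109,993 J = -110.0 kJ/mol.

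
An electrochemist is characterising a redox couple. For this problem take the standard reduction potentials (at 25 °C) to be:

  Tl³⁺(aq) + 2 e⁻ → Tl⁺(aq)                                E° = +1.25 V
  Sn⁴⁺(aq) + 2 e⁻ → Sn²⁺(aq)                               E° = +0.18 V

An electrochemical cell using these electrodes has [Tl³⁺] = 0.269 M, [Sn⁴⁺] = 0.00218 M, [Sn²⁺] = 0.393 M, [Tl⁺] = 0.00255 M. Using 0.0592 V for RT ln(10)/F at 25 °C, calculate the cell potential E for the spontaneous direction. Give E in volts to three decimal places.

+1.197 V

Tl³⁺/Tl⁺ is the cathode (higher E°), Sn⁴⁺/Sn²⁺ the anode: E°cell = +1.25 − (+0.18) = +1.07 V, n = 2.
Overall: Tl³⁺(aq) + Sn²⁺(aq) → Tl⁺(aq) + Sn⁴⁺(aq)
Q = [Tl⁺]·[Sn⁴⁺] / ([Tl³⁺]·[Sn²⁺]); log Q = -4.279.
E = E° − (0.0592/n) log Q = +1.07 − (0.0592/2)(-4.279) = +1.197 V.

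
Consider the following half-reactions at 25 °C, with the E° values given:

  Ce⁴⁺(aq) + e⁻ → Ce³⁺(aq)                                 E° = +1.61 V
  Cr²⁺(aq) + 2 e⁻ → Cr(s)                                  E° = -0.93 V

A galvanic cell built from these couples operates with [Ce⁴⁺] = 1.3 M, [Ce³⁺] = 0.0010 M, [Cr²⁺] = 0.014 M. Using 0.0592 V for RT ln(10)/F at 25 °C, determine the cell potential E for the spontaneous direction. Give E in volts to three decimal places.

Ce⁴⁺/Ce³⁺ is the cathode (higher E°), Cr²⁺/Cr the anode: E°cell = +1.61 − (-0.93) = +2.54 V, n = 2.
Overall: 2 Ce⁴⁺(aq) + Cr(s) → 2 Ce³⁺(aq) + Cr²⁺(aq)
Q = [Ce³⁺]^2·[Cr²⁺] / ([Ce⁴⁺]^2); log Q = -8.082.
E = E° − (0.0592/n) log Q = +2.54 − (0.0592/2)(-8.082) = +2.779 V.

+2.779 V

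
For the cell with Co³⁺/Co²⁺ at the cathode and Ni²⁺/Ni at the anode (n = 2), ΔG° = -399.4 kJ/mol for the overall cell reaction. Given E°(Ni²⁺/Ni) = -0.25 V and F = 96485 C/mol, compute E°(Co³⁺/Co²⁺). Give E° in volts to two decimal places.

+1.82 V

E°cell = −ΔG°/(nF) = −(-399.4×10³)/((2)(96485)) = +2.070 V.
Since Co³⁺/Co²⁺ is the cathode and Ni²⁺/Ni the anode, E°cell = E°(Co³⁺/Co²⁺) − E°(Ni²⁺/Ni).
So E°(Co³⁺/Co²⁺) = E°cell + E°(Ni²⁺/Ni) = +2.070 + (-0.25) = +1.82 V.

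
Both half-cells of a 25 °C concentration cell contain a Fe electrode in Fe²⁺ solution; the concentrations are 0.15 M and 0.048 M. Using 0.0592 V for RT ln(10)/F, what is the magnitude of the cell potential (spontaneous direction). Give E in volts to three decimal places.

For a concentration cell E°cell = 0. The 0.15 M side is the cathode (reduction is favoured where [Fe²⁺] is higher).
With n = 2, E = −(0.0592/2) log([Fe²⁺]ₐₙ/[Fe²⁺]꜀ₐₜ) = −(0.0592/2) log(0.048/0.15) = −(0.0592/2)(-0.495) = +0.015 V.

+0.015 V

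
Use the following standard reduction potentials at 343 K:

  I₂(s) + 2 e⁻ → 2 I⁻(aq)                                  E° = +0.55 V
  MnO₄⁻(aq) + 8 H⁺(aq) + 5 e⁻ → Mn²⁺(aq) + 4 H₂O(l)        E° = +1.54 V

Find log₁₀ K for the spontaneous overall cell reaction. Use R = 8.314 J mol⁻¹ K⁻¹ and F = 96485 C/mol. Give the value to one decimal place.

Cathode: MnO₄⁻/Mn²⁺; anode: I₂/I⁻. E°cell = (+1.54) − (+0.55) = +0.99 V, with n = 10.
ΔG° = −nFE° = −RT ln K, so ln K = nFE°/(RT) = (10)(96485)(+0.99) / ((8.314)(343)) = 334.958.
log₁₀ K = 334.958 / ln 10 = 145.5.

145.5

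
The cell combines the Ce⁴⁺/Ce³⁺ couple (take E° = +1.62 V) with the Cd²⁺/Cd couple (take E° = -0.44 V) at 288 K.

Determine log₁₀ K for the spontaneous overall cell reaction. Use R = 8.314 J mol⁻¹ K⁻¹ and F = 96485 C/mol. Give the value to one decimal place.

Cathode: Ce⁴⁺/Ce³⁺; anode: Cd²⁺/Cd. E°cell = (+1.62) − (-0.44) = +2.06 V, with n = 2.
ΔG° = −nFE° = −RT ln K, so ln K = nFE°/(RT) = (2)(96485)(+2.06) / ((8.314)(288)) = 166.018.
log₁₀ K = 166.018 / ln 10 = 72.1.

72.1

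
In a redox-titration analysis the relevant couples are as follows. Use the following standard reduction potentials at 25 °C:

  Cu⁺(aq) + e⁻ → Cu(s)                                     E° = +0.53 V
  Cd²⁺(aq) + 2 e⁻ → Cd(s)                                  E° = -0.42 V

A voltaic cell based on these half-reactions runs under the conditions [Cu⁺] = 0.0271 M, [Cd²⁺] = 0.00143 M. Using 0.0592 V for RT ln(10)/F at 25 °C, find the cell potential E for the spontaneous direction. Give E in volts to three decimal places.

Cu⁺/Cu is the cathode (higher E°), Cd²⁺/Cd the anode: E°cell = +0.53 − (-0.42) = +0.95 V, n = 2.
Overall: 2 Cu⁺(aq) + Cd(s) → 2 Cu(s) + Cd²⁺(aq)
Q = [Cd²⁺] / ([Cu⁺]^2); log Q = 0.289.
E = E° − (0.0592/n) log Q = +0.95 − (0.0592/2)(0.289) = +0.941 V.

+0.941 V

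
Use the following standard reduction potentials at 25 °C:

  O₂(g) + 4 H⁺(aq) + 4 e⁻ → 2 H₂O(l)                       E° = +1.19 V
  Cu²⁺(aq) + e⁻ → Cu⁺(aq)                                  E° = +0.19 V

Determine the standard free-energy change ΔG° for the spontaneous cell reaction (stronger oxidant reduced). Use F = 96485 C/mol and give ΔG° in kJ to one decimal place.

-385.9 kJ

O₂/H₂O (E° = +1.19 V) is the cathode; Cu²⁺/Cu⁺ (E° = +0.19 V) is the anode, so E°cell = +1.00 V.
Balancing electrons gives n = 4 (lcm of 4 and 1).
ΔG° = −nFE° = −(4)(96485)(+1.00) = -385,940 J = -385.9 kJ.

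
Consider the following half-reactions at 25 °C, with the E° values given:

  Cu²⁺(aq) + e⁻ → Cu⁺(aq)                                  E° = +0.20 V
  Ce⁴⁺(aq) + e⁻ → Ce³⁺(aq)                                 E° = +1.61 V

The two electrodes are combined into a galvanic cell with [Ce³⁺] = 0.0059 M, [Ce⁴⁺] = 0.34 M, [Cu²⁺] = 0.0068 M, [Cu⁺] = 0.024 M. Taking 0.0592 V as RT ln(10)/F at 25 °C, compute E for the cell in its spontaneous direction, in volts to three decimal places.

+1.547 V

Ce⁴⁺/Ce³⁺ is the cathode (higher E°), Cu²⁺/Cu⁺ the anode: E°cell = +1.61 − (+0.20) = +1.41 V, n = 1.
Overall: Ce⁴⁺(aq) + Cu⁺(aq) → Ce³⁺(aq) + Cu²⁺(aq)
Q = [Ce³⁺]·[Cu²⁺] / ([Ce⁴⁺]·[Cu⁺]); log Q = -2.308.
E = E° − (0.0592/n) log Q = +1.41 − (0.0592/1)(-2.308) = +1.547 V.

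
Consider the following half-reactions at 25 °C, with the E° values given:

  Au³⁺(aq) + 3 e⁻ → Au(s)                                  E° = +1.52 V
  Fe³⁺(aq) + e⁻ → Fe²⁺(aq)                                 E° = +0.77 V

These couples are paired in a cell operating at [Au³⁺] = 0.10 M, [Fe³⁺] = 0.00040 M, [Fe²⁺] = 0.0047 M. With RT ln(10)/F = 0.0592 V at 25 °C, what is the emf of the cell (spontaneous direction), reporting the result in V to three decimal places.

+0.794 V

Au³⁺/Au is the cathode (higher E°), Fe³⁺/Fe²⁺ the anode: E°cell = +1.52 − (+0.77) = +0.75 V, n = 3.
Overall: Au³⁺(aq) + 3 Fe²⁺(aq) → Au(s) + 3 Fe³⁺(aq)
Q = [Fe³⁺]^3 / ([Au³⁺]·[Fe²⁺]^3); log Q = -2.210.
E = E° − (0.0592/n) log Q = +0.75 − (0.0592/3)(-2.210) = +0.794 V.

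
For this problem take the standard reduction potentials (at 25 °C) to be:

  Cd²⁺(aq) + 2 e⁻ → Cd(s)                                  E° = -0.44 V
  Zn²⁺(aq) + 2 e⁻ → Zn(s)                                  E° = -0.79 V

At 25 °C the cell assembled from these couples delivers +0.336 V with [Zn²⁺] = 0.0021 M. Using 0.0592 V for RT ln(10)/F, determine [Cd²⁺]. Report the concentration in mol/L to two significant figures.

0.00071 M

Cd²⁺/Cd is the cathode, Zn²⁺/Zn the anode: E°cell = +0.35 V, n = 2.
Overall reaction: Cd²⁺(aq) + Zn(s) → Cd(s) + Zn²⁺(aq); Q = [Zn²⁺]^1/[Cd²⁺]^1.
From E = E° − (0.0592/n) log Q: log Q = (E° − E)·n/0.0592 = (+0.35 − (+0.336))·2/0.0592 = 0.4730.
So 1·log[Cd²⁺] = 1·log(0.0021) − log Q = -2.6778 − (0.4730) = -3.1508; [Cd²⁺] = 10^(-3.1508) ≈ 0.00071 M.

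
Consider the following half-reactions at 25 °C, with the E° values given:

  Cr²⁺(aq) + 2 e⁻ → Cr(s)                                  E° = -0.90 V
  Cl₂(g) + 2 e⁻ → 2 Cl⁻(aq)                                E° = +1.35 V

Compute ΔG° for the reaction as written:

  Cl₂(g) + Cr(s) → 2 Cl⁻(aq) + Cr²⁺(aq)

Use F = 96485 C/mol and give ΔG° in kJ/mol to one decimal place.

-434.2 kJ/mol

As written, Cl₂/Cl⁻ is reduced (cathode) and Cr²⁺/Cr is oxidised (anode), so E°cell = (+1.35) − (-0.90) = +2.25 V.
Balancing electrons gives n = 2.
ΔG° = −nFE° = −(2)(96485)(+2.25) = -434,182 J = -434.2 kJ/mol.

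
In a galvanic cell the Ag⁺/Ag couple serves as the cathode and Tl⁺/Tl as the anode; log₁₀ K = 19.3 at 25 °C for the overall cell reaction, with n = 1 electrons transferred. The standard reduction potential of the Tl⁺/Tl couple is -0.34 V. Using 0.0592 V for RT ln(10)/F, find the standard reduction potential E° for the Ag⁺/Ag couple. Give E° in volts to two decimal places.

+0.80 V

E°cell = (0.0592/n)·log K = (0.0592/1)(19.3) = +1.143 V.
Since Ag⁺/Ag is the cathode and Tl⁺/Tl the anode, E°cell = E°(Ag⁺/Ag) − E°(Tl⁺/Tl).
So E°(Ag⁺/Ag) = E°cell + E°(Tl⁺/Tl) = +1.143 + (-0.34) = +0.80 V.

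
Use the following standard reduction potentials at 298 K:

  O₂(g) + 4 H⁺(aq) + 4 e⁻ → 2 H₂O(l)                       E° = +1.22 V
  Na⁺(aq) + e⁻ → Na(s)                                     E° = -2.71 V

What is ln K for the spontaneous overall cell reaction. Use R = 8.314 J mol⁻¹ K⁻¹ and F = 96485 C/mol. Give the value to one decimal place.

612.2

Cathode: O₂/H₂O; anode: Na⁺/Na. E°cell = (+1.22) − (-2.71) = +3.93 V, with n = 4.
ΔG° = −nFE° = −RT ln K, so ln K = nFE°/(RT) = (4)(96485)(+3.93) / ((8.314)(298)) = 612.190.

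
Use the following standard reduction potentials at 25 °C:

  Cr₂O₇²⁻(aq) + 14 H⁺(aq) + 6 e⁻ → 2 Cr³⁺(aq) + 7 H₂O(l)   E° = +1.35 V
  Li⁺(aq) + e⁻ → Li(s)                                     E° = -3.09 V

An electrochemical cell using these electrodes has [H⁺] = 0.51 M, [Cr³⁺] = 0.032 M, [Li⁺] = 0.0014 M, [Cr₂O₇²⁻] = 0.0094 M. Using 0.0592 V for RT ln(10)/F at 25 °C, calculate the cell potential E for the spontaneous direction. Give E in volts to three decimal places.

+4.578 V

Cr₂O₇²⁻/Cr³⁺ is the cathode (higher E°), Li⁺/Li the anode: E°cell = +1.35 − (-3.09) = +4.44 V, n = 6.
Overall: Cr₂O₇²⁻(aq) + 14 H⁺(aq) + 6 Li(s) → 2 Cr³⁺(aq) + 7 H₂O(l) + 6 Li⁺(aq)
Q = [Cr³⁺]^2·[Li⁺]^6 / ([Cr₂O₇²⁻]·[H⁺]^14); log Q = -13.992.
E = E° − (0.0592/n) log Q = +4.44 − (0.0592/6)(-13.992) = +4.578 V.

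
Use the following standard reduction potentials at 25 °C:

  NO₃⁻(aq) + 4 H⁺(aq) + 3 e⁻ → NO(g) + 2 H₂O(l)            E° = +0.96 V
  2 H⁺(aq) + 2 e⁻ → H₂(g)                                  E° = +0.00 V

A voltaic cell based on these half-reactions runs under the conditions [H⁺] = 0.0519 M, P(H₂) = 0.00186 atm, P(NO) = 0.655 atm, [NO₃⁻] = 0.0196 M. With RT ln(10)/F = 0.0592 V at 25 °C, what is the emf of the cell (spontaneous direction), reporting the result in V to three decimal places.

NO₃⁻/NO is the cathode (higher E°), H⁺/H₂ the anode: E°cell = +0.96 − (+0.00) = +0.96 V, n = 6.
Overall: 2 NO₃⁻(aq) + 2 H⁺(aq) + 3 H₂(g) → 2 NO(g) + 4 H₂O(l)
Q = P(NO)^2 / ([NO₃⁻]^2·[H⁺]^2·P(H₂)^3); log Q = 13.809.
E = E° − (0.0592/n) log Q = +0.96 − (0.0592/6)(13.809) = +0.824 V.

+0.824 V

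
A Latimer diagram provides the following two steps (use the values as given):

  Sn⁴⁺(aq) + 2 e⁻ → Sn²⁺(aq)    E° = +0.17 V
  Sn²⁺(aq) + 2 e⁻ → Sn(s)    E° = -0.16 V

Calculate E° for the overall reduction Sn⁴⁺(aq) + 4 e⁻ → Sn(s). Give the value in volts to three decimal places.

+0.005 V

Standard free energies of sequential steps add: ΔG°₃ = ΔG°₁ + ΔG°₂, so n₃E°₃ = n₁E°₁ + n₂E°₂.
E°₃ = (2×+0.17 + 2×-0.16) / 4 = (+0.020) / 4 = +0.005 V.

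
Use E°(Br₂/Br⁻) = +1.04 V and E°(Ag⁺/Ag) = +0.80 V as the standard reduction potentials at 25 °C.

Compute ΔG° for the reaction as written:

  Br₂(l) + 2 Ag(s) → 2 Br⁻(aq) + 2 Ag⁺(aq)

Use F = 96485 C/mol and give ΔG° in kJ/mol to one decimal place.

As written, Br₂/Br⁻ is reduced (cathode) and Ag⁺/Ag is oxidised (anode), so E°cell = (+1.04) − (+0.80) = +0.24 V.
Balancing electrons gives n = 2.
ΔG° = −nFE° = −(2)(96485)(+0.24) = -46,313 J = -46.3 kJ/mol.

-46.3 kJ/mol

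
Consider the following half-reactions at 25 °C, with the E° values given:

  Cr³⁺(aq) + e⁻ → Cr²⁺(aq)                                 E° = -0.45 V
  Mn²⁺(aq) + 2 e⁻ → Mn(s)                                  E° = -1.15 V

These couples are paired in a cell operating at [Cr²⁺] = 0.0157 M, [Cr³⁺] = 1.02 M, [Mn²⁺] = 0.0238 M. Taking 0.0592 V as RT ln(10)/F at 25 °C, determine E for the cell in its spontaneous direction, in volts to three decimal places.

Cr³⁺/Cr²⁺ is the cathode (higher E°), Mn²⁺/Mn the anode: E°cell = -0.45 − (-1.15) = +0.70 V, n = 2.
Overall: 2 Cr³⁺(aq) + Mn(s) → 2 Cr²⁺(aq) + Mn²⁺(aq)
Q = [Cr²⁺]^2·[Mn²⁺] / ([Cr³⁺]^2); log Q = -5.249.
E = E° − (0.0592/n) log Q = +0.70 − (0.0592/2)(-5.249) = +0.855 V.

+0.855 V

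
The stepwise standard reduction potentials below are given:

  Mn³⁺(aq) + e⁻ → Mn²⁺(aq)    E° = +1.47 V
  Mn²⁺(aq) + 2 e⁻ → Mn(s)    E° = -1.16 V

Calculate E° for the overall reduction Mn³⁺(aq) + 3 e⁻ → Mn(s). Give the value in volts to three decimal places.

-0.283 V

Adding the free-energy changes (−nFE°) of the two steps gives −n₃FE°₃ = −n₁FE°₁ − n₂FE°₂.
E°₃ = (1×+1.47 + 2×-1.16) / 3 = (-0.850) / 3 = -0.283 V.
Simply averaging or adding the two E° values would be wrong; the electron-weighted sum is required.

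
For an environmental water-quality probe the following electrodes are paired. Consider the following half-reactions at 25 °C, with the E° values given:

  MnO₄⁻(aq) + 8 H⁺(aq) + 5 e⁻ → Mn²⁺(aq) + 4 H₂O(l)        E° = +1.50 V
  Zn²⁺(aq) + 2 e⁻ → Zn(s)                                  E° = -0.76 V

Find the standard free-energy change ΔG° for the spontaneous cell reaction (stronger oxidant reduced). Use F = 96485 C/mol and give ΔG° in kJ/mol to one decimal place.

MnO₄⁻/Mn²⁺ (E° = +1.50 V) is the cathode; Zn²⁺/Zn (E° = -0.76 V) is the anode, so E°cell = +2.26 V.
Balancing electrons gives n = 10 (lcm of 5 and 2).
ΔG° = −nFE° = −(10)(96485)(+2.26) = -2,180,561 J = -2180.6 kJ/mol.

-2180.6 kJ/mol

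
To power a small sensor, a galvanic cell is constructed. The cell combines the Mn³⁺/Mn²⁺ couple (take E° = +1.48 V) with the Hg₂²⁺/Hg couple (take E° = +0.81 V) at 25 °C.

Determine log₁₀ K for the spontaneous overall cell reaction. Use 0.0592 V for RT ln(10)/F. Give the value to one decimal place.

22.6

Cathode: Mn³⁺/Mn²⁺; anode: Hg₂²⁺/Hg. E°cell = +0.67 V, n = 2.
log K = nE°cell / 0.0592 = (2)(+0.67) / 0.0592 = 22.6.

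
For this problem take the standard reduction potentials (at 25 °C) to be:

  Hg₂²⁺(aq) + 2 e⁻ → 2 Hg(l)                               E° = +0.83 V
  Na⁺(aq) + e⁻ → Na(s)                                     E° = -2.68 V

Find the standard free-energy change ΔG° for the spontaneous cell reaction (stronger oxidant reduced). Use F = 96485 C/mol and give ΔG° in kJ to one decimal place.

Hg₂²⁺/Hg (E° = +0.83 V) is the cathode; Na⁺/Na (E° = -2.68 V) is the anode, so E°cell = +3.51 V.
Balancing electrons gives n = 2 (lcm of 2 and 1).
ΔG° = −nFE° = −(2)(96485)(+3.51) = -677,325 J = -677.3 kJ.

-677.3 kJ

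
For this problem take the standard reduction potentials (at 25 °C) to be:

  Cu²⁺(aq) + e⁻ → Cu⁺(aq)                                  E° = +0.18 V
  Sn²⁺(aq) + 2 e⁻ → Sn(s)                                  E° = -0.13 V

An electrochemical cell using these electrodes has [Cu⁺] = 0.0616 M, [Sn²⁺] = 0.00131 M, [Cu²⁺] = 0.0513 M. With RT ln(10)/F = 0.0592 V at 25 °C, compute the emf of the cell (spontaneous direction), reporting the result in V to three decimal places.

Cu²⁺/Cu⁺ is the cathode (higher E°), Sn²⁺/Sn the anode: E°cell = +0.18 − (-0.13) = +0.31 V, n = 2.
Overall: 2 Cu²⁺(aq) + Sn(s) → 2 Cu⁺(aq) + Sn²⁺(aq)
Q = [Cu⁺]^2·[Sn²⁺] / ([Cu²⁺]^2); log Q = -2.724.
E = E° − (0.0592/n) log Q = +0.31 − (0.0592/2)(-2.724) = +0.391 V.

+0.391 V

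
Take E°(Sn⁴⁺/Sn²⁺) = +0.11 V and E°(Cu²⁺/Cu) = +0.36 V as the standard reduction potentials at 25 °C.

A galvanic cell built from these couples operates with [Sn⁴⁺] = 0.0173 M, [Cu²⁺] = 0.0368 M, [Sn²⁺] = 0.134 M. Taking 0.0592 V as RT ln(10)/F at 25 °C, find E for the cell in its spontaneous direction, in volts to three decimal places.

Cu²⁺/Cu is the cathode (higher E°), Sn⁴⁺/Sn²⁺ the anode: E°cell = +0.36 − (+0.11) = +0.25 V, n = 2.
Overall: Cu²⁺(aq) + Sn²⁺(aq) → Cu(s) + Sn⁴⁺(aq)
Q = [Sn⁴⁺] / ([Cu²⁺]·[Sn²⁺]); log Q = 0.545.
E = E° − (0.0592/n) log Q = +0.25 − (0.0592/2)(0.545) = +0.234 V.

+0.234 V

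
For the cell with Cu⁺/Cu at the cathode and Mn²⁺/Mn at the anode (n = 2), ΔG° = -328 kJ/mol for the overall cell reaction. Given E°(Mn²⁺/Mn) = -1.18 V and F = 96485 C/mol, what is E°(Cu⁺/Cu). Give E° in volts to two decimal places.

E°cell = −ΔG°/(nF) = −(-328×10³)/((2)(96485)) = +1.700 V.
Since Cu⁺/Cu is the cathode and Mn²⁺/Mn the anode, E°cell = E°(Cu⁺/Cu) − E°(Mn²⁺/Mn).
So E°(Cu⁺/Cu) = E°cell + E°(Mn²⁺/Mn) = +1.700 + (-1.18) = +0.52 V.

+0.52 V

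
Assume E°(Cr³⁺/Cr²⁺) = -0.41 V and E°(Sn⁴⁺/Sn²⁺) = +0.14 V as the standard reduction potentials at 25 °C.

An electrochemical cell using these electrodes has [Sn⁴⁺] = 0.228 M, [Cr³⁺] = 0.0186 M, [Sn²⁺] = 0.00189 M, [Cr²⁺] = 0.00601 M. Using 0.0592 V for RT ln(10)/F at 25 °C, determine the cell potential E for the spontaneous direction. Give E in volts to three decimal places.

+0.583 V

Sn⁴⁺/Sn²⁺ is the cathode (higher E°), Cr³⁺/Cr²⁺ the anode: E°cell = +0.14 − (-0.41) = +0.55 V, n = 2.
Overall: Sn⁴⁺(aq) + 2 Cr²⁺(aq) → Sn²⁺(aq) + 2 Cr³⁺(aq)
Q = [Sn²⁺]·[Cr³⁺]^2 / ([Sn⁴⁺]·[Cr²⁺]^2); log Q = -1.100.
E = E° − (0.0592/n) log Q = +0.55 − (0.0592/2)(-1.100) = +0.583 V.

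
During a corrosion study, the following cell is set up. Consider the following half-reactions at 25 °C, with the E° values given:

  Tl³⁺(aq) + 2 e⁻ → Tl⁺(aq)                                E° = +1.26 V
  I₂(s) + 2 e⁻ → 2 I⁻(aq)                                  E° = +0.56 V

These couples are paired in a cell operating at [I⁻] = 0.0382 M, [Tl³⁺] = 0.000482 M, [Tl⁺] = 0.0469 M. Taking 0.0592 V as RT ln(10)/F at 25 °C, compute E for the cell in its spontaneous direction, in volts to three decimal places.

Tl³⁺/Tl⁺ is the cathode (higher E°), I₂/I⁻ the anode: E°cell = +1.26 − (+0.56) = +0.70 V, n = 2.
Overall: Tl³⁺(aq) + 2 I⁻(aq) → Tl⁺(aq) + I₂(s)
Q = [Tl⁺] / ([Tl³⁺]·[I⁻]^2); log Q = 4.824.
E = E° − (0.0592/n) log Q = +0.70 − (0.0592/2)(4.824) = +0.557 V.

+0.557 V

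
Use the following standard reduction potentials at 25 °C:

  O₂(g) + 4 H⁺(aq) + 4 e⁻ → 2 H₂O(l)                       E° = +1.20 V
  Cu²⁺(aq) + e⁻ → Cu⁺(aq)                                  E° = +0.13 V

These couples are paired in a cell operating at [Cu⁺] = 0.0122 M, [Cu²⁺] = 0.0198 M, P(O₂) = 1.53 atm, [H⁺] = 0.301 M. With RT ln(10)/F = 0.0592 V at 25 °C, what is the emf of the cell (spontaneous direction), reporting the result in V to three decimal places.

O₂/H₂O is the cathode (higher E°), Cu²⁺/Cu⁺ the anode: E°cell = +1.20 − (+0.13) = +1.07 V, n = 4.
Overall: O₂(g) + 4 H⁺(aq) + 4 Cu⁺(aq) → 2 H₂O(l) + 4 Cu²⁺(aq)
Q = [Cu²⁺]^4 / (P(O₂)·[H⁺]^4·[Cu⁺]^4); log Q = 2.742.
E = E° − (0.0592/n) log Q = +1.07 − (0.0592/4)(2.742) = +1.029 V.

+1.029 V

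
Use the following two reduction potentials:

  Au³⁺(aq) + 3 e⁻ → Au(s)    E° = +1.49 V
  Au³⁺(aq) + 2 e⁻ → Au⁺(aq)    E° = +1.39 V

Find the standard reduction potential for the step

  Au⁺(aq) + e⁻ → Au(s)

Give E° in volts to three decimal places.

+1.690 V

Sequential free energies add, so n₃E°₃ = n₁E°₁ + n₂E°₂.
With n₃ = 3, and the known step contributing 2×(+1.39) V, the unknown satisfies 1·E° = 3×(+1.49) − 2×(+1.39) = +1.690.
E° = +1.690 / 1 = +1.690 V.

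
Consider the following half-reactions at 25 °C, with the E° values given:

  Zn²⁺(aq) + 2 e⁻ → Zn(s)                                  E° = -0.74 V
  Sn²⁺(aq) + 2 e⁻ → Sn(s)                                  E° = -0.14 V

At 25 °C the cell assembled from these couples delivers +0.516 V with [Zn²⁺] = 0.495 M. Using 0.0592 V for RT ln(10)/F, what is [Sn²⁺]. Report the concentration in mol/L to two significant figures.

0.00072 M

Sn²⁺/Sn is the cathode, Zn²⁺/Zn the anode: E°cell = +0.60 V, n = 2.
Overall reaction: Sn²⁺(aq) + Zn(s) → Sn(s) + Zn²⁺(aq); Q = [Zn²⁺]^1/[Sn²⁺]^1.
From E = E° − (0.0592/n) log Q: log Q = (E° − E)·n/0.0592 = (+0.60 − (+0.516))·2/0.0592 = 2.8378.
So 1·log[Sn²⁺] = 1·log(0.495) − log Q = -0.3054 − (2.8378) = -3.1432; [Sn²⁺] = 10^(-3.1432) ≈ 0.00072 M.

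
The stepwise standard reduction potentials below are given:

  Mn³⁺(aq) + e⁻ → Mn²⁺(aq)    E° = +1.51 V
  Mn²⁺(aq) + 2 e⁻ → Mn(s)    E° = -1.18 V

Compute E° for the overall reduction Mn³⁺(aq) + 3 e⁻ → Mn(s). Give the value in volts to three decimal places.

-0.283 V

Since ΔG° = −nFE° is additive over sequential reductions, n₃E°₃ = n₁E°₁ + n₂E°₂.
E°₃ = (1×+1.51 + 2×-1.18) / 3 = (-0.850) / 3 = -0.283 V.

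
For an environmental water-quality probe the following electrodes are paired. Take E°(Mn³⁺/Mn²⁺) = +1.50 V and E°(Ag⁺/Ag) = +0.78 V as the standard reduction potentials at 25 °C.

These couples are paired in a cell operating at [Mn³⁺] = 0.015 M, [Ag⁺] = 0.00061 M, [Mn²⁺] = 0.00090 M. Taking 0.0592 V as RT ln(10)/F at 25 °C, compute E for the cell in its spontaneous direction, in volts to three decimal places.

+0.983 V

Mn³⁺/Mn²⁺ is the cathode (higher E°), Ag⁺/Ag the anode: E°cell = +1.50 − (+0.78) = +0.72 V, n = 1.
Overall: Mn³⁺(aq) + Ag(s) → Mn²⁺(aq) + Ag⁺(aq)
Q = [Mn²⁺]·[Ag⁺] / ([Mn³⁺]); log Q = -4.437.
E = E° − (0.0592/n) log Q = +0.72 − (0.0592/1)(-4.437) = +0.983 V.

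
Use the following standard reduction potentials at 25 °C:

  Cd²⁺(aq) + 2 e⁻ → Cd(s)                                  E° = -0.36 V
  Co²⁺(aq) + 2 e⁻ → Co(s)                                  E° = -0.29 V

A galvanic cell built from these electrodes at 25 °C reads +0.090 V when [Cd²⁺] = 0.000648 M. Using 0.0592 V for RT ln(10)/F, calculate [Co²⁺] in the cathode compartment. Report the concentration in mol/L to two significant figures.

0.0031 M

Co²⁺/Co is the cathode, Cd²⁺/Cd the anode: E°cell = +0.07 V, n = 2.
Overall reaction: Co²⁺(aq) + Cd(s) → Co(s) + Cd²⁺(aq); Q = [Cd²⁺]^1/[Co²⁺]^1.
From E = E° − (0.0592/n) log Q: log Q = (E° − E)·n/0.0592 = (+0.07 − (+0.090))·2/0.0592 = -0.6757.
So 1·log[Co²⁺] = 1·log(0.000648) − log Q = -3.1884 − (-0.6757) = -2.5127; [Co²⁺] = 10^(-2.5127) ≈ 0.0031 M.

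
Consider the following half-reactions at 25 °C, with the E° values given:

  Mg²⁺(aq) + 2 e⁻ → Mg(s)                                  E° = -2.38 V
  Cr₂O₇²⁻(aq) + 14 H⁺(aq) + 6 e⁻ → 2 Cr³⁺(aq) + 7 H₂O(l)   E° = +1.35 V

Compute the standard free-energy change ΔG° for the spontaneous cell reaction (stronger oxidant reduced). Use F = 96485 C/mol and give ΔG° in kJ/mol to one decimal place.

-2159.3 kJ/mol

Cr₂O₇²⁻/Cr³⁺ (E° = +1.35 V) is the cathode; Mg²⁺/Mg (E° = -2.38 V) is the anode, so E°cell = +3.73 V.
Balancing electrons gives n = 6 (lcm of 6 and 2).
ΔG° = −nFE° = −(6)(96485)(+3.73) = -2,159,334 J = -2159.3 kJ/mol.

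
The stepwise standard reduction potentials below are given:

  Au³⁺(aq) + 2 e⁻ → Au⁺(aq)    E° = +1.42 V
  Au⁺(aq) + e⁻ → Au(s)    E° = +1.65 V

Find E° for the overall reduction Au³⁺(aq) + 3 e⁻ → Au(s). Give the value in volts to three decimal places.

Standard free energies of sequential steps add: ΔG°₃ = ΔG°₁ + ΔG°₂, so n₃E°₃ = n₁E°₁ + n₂E°₂.
E°₃ = (2×+1.42 + 1×+1.65) / 3 = (+4.490) / 3 = +1.497 V.

+1.497 V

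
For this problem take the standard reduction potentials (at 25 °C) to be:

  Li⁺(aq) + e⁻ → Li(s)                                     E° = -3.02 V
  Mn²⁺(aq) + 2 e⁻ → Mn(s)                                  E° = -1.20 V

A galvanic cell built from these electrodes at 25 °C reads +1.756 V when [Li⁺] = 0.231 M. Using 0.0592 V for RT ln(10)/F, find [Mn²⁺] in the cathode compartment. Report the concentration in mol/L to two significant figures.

0.00037 M

Mn²⁺/Mn is the cathode, Li⁺/Li the anode: E°cell = +1.82 V, n = 2.
Overall reaction: Mn²⁺(aq) + 2 Li(s) → Mn(s) + 2 Li⁺(aq); Q = [Li⁺]^2/[Mn²⁺]^1.
From E = E° − (0.0592/n) log Q: log Q = (E° − E)·n/0.0592 = (+1.82 − (+1.756))·2/0.0592 = 2.1622.
So 1·log[Mn²⁺] = 2·log(0.231) − log Q = -1.2728 − (2.1622) = -3.4350; [Mn²⁺] = 10^(-3.4350) ≈ 0.00037 M.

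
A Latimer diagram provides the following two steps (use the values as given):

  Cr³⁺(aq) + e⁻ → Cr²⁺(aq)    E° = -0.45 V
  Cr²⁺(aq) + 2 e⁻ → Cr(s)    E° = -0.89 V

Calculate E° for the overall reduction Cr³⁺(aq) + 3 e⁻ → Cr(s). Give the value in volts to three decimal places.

-0.743 V

Standard free energies of sequential steps add: ΔG°₃ = ΔG°₁ + ΔG°₂, so n₃E°₃ = n₁E°₁ + n₂E°₂.
E°₃ = (1×-0.45 + 2×-0.89) / 3 = (-2.230) / 3 = -0.743 V.
E° values themselves are not directly additive — weighting by electron count is essential.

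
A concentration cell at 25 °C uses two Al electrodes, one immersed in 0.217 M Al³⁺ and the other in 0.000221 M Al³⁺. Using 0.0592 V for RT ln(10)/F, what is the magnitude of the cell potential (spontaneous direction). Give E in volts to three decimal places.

For a concentration cell E°cell = 0. The 0.217 M side is the cathode (reduction is favoured where [Al³⁺] is higher).
With n = 3, E = −(0.0592/3) log([Al³⁺]ₐₙ/[Al³⁺]꜀ₐₜ) = −(0.0592/3) log(0.000221/0.217) = −(0.0592/3)(-2.992) = +0.059 V.

+0.059 V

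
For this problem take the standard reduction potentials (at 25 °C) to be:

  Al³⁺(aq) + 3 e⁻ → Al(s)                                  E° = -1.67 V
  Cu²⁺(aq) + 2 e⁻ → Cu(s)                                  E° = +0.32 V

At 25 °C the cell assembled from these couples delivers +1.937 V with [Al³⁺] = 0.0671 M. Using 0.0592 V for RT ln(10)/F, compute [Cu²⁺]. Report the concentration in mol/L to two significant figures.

0.0027 M

Cu²⁺/Cu is the cathode, Al³⁺/Al the anode: E°cell = +1.99 V, n = 6.
Overall reaction: 3 Cu²⁺(aq) + 2 Al(s) → 3 Cu(s) + 2 Al³⁺(aq); Q = [Al³⁺]^2/[Cu²⁺]^3.
From E = E° − (0.0592/n) log Q: log Q = (E° − E)·n/0.0592 = (+1.99 − (+1.937))·6/0.0592 = 5.3716.
So 3·log[Cu²⁺] = 2·log(0.0671) − log Q = -2.3466 − (5.3716) = -7.7182; log[Cu²⁺] = -7.7182 / 3 = -2.5727; [Cu²⁺] = 10^(-2.5727) ≈ 0.0027 M.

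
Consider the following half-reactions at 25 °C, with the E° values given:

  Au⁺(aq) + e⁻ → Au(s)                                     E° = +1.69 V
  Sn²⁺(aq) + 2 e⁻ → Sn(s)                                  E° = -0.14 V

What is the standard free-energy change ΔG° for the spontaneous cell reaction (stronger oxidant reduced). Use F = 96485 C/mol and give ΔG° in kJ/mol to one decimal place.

Au⁺/Au (E° = +1.69 V) is the cathode; Sn²⁺/Sn (E° = -0.14 V) is the anode, so E°cell = +1.83 V.
Balancing electrons gives n = 2 (lcm of 1 and 2).
ΔG° = −nFE° = −(2)(96485)(+1.83) = -353,135 J = -353.1 kJ/mol.

-353.1 kJ/mol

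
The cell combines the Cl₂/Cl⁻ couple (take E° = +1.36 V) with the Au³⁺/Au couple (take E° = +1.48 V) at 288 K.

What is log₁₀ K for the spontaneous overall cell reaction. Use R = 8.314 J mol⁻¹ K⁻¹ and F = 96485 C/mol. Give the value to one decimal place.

12.6

Cathode: Au³⁺/Au; anode: Cl₂/Cl⁻. E°cell = (+1.48) − (+1.36) = +0.12 V, with n = 6.
ΔG° = −nFE° = −RT ln K, so ln K = nFE°/(RT) = (6)(96485)(+0.12) / ((8.314)(288)) = 29.013.
log₁₀ K = 29.013 / ln 10 = 12.6.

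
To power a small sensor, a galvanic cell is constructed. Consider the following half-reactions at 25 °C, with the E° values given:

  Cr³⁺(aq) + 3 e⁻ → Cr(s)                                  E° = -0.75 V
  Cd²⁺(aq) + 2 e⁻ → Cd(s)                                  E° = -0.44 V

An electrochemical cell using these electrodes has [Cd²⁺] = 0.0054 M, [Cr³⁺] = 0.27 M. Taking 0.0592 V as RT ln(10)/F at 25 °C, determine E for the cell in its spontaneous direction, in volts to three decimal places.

+0.254 V

Cd²⁺/Cd is the cathode (higher E°), Cr³⁺/Cr the anode: E°cell = -0.44 − (-0.75) = +0.31 V, n = 6.
Overall: 3 Cd²⁺(aq) + 2 Cr(s) → 3 Cd(s) + 2 Cr³⁺(aq)
Q = [Cr³⁺]^2 / ([Cd²⁺]^3); log Q = 5.666.
E = E° − (0.0592/n) log Q = +0.31 − (0.0592/6)(5.666) = +0.254 V.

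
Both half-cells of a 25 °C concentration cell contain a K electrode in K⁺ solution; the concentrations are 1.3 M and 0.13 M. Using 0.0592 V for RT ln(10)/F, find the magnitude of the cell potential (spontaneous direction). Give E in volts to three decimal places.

For a concentration cell E°cell = 0. The 1.3 M side is the cathode (reduction is favoured where [K⁺] is higher).
With n = 1, E = −(0.0592/1) log([K⁺]ₐₙ/[K⁺]꜀ₐₜ) = −(0.0592/1) log(0.13/1.3) = −(0.0592/1)(-1.000) = +0.059 V.

+0.059 V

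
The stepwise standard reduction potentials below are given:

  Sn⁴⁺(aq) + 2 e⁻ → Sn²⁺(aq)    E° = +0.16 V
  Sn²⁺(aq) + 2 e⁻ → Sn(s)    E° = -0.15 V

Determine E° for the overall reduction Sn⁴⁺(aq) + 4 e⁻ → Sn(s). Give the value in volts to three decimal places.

+0.005 V

Standard free energies of sequential steps add: ΔG°₃ = ΔG°₁ + ΔG°₂, so n₃E°₃ = n₁E°₁ + n₂E°₂.
E°₃ = (2×+0.16 + 2×-0.15) / 4 = (+0.020) / 4 = +0.005 V.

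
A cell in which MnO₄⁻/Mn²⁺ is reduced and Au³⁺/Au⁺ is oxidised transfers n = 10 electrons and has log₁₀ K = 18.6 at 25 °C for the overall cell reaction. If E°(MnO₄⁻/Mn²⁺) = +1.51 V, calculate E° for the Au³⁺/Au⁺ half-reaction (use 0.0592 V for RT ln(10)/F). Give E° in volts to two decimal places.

+1.40 V

E°cell = (0.0592/n)·log K = (0.0592/10)(18.6) = +0.110 V.
Since MnO₄⁻/Mn²⁺ is the cathode and Au³⁺/Au⁺ the anode, E°cell = E°(MnO₄⁻/Mn²⁺) − E°(Au³⁺/Au⁺).
So E°(Au³⁺/Au⁺) = E°(MnO₄⁻/Mn²⁺) − E°cell = (+1.51) − (+0.110) = +1.40 V.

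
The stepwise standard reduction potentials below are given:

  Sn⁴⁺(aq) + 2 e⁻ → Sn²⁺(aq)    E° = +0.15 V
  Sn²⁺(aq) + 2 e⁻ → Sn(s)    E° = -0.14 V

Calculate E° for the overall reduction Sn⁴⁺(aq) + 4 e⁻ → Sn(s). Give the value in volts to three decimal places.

Standard free energies of sequential steps add: ΔG°₃ = ΔG°₁ + ΔG°₂, so n₃E°₃ = n₁E°₁ + n₂E°₂.
E°₃ = (2×+0.15 + 2×-0.14) / 4 = (+0.020) / 4 = +0.005 V.

+0.005 V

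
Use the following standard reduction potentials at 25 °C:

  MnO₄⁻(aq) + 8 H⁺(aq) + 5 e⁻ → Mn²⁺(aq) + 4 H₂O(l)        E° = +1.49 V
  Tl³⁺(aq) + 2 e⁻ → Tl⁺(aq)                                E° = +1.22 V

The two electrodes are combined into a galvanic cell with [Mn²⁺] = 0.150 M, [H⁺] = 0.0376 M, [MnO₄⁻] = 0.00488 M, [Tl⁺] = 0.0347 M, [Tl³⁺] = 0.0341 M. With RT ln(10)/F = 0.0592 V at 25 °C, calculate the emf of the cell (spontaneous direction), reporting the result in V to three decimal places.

+0.118 V

MnO₄⁻/Mn²⁺ is the cathode (higher E°), Tl³⁺/Tl⁺ the anode: E°cell = +1.49 − (+1.22) = +0.27 V, n = 10.
Overall: 2 MnO₄⁻(aq) + 16 H⁺(aq) + 5 Tl⁺(aq) → 2 Mn²⁺(aq) + 8 H₂O(l) + 5 Tl³⁺(aq)
Q = [Mn²⁺]^2·[Tl³⁺]^5 / ([MnO₄⁻]^2·[H⁺]^16·[Tl⁺]^5); log Q = 25.734.
E = E° − (0.0592/n) log Q = +0.27 − (0.0592/10)(25.734) = +0.118 V.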